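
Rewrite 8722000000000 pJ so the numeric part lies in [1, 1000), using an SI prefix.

8.722 J

= 8.722 J; mantissa already in [1, 1000).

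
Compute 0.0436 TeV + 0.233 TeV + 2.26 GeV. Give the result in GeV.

In GeV:
  0.0436 TeV = 0.0436 × 10^3 GeV = 43.6
  0.233 TeV = 0.233 × 10^3 GeV = 233
  2.26 GeV → 2.26
Sum: 43.6 + 233 + 2.26 = 278.86

278.86 GeV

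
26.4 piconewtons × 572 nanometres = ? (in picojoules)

26.4 × 10⁻¹² × 572 × 10⁻⁹ = 15100.8 × 10⁻²¹ J

0.0000151008 picojoules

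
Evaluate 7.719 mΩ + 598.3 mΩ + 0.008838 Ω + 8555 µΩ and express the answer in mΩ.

In mΩ:
  7.719 mΩ → 7.719
  598.3 mΩ → 598.3
  0.008838 Ω = 0.008838 × 10³ mΩ = 8.838
  8555 µΩ = 8555 × 10⁻³ mΩ = 8.555
Sum: 7.719 + 598.3 + 8.838 + 8.555 = 623.412

623.412 mΩ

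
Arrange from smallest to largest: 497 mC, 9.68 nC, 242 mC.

497 mC = 0.497 C
9.68 nC = 0.00000000968 C
242 mC = 0.242 C

9.68 nC < 242 mC < 497 mC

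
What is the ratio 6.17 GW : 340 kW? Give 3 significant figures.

(6.17e9) / (340e3) = 0.01815e6

18100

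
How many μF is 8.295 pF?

pico = 10⁻¹², micro = 10⁻⁶; factor is 10⁻⁶.
8.295 × 10⁻⁶ = 0.000008295

0.000008295 μF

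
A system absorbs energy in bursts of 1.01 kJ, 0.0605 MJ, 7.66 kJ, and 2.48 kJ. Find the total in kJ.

71.65 kJ

In kJ:
  1.01 kJ → 1.01
  0.0605 MJ = 0.0605e3 kJ = 60.5
  7.66 kJ → 7.66
  2.48 kJ → 2.48
Sum: 1.01 + 60.5 + 7.66 + 2.48 = 71.65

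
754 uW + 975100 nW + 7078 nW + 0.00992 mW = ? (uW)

In uW:
  754 uW → 754
  975100 nW = 975100 × 10⁻³ uW = 975.1
  7078 nW = 7078 × 10⁻³ uW = 7.078
  0.00992 mW = 0.00992 × 10³ uW = 9.92
Sum: 754 + 975.1 + 7.078 + 9.92 = 1746.098

1746.098 uW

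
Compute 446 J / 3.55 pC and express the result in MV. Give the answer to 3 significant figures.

(446) / (3.55 × 10⁻¹²) = 125.63 × 10¹² V

126000000 MV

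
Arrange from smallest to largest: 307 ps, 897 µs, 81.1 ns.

307 ps = 0.000000000307 s
897 µs = 0.000897 s
81.1 ns = 0.0000000811 s

307 ps < 81.1 ns < 897 µs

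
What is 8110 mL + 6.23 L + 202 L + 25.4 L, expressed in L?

In L:
  8110 mL = 8110e-3 L = 8.11
  6.23 L → 6.23
  202 L → 202
  25.4 L → 25.4
Sum: 8.11 + 6.23 + 202 + 25.4 = 241.74

241.74 L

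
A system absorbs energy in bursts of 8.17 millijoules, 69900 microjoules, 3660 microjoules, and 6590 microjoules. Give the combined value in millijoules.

In millijoules:
  8.17 millijoules → 8.17
  69900 microjoules = 69900 × 10⁻³ millijoules = 69.9
  3660 microjoules = 3660 × 10⁻³ millijoules = 3.66
  6590 microjoules = 6590 × 10⁻³ millijoules = 6.59
Sum: 8.17 + 69.9 + 3.66 + 6.59 = 88.32

88.32 millijoules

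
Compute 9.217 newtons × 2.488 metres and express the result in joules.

22.931896 joules

9.217 × 2.488 = 22.931896 J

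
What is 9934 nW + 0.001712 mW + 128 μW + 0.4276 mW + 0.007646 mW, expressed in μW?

In μW:
  9934 nW = 9934 × 10^-3 μW = 9.934
  0.001712 mW = 0.001712 × 10^3 μW = 1.712
  128 μW → 128
  0.4276 mW = 0.4276 × 10^3 μW = 427.6
  0.007646 mW = 0.007646 × 10^3 μW = 7.646
Sum: 9.934 + 1.712 + 128 + 427.6 + 7.646 = 574.892

574.892 μW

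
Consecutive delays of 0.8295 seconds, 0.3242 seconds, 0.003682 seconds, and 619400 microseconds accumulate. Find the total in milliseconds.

In milliseconds:
  0.8295 seconds = 0.8295 × 10^3 milliseconds = 829.5
  0.3242 seconds = 0.3242 × 10^3 milliseconds = 324.2
  0.003682 seconds = 0.003682 × 10^3 milliseconds = 3.682
  619400 microseconds = 619400 × 10^-3 milliseconds = 619.4
Sum: 829.5 + 324.2 + 3.682 + 619.4 = 1776.782

1776.782 milliseconds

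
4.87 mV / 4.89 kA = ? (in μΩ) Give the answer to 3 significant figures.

(4.87e-3) / (4.89e3) = 0.99591e-6 Ω

0.996 μΩ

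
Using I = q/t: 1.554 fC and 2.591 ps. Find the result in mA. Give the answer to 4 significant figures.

0.5998 mA

(1.554e-15) / (2.591e-12) = 0.599768e-3 A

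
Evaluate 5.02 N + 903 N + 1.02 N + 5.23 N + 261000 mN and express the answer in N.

1175.27 N

In N:
  5.02 N → 5.02
  903 N → 903
  1.02 N → 1.02
  5.23 N → 5.23
  261000 mN = 261000 × 10^-3 N = 261
Sum: 5.02 + 903 + 1.02 + 5.23 + 261 = 1175.27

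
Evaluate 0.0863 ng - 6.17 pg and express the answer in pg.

80.13 pg

In pg:
  0.0863 ng = 0.0863e3 pg = 86.3
  6.17 pg → 6.17
Difference: 86.3 - 6.17 = 80.13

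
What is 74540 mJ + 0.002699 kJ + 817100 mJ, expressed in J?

894.339 J

In J:
  74540 mJ = 74540e-3 J = 74.54
  0.002699 kJ = 0.002699e3 J = 2.699
  817100 mJ = 817100e-3 J = 817.1
Sum: 74.54 + 2.699 + 817.1 = 894.339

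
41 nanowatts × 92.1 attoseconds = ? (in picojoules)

41 × 10^-9 × 92.1 × 10^-18 = 3776.1 × 10^-27 J

0.0000000000037761 picojoules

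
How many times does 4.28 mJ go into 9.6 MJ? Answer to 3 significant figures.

2240000000

(9.6 × 10^6) / (4.28 × 10^-3) = 2.243 × 10^9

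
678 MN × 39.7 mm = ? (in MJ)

26.9166 MJ

678 × 10^6 × 39.7 × 10^-3 = 26916.6 × 10^3 J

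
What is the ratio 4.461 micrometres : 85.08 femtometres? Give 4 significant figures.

(4.461 × 10^-6) / (85.08 × 10^-15) = 0.052433 × 10^9

52430000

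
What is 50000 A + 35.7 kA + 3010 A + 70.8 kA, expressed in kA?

In kA:
  50000 A = 50000e-3 kA = 50
  35.7 kA → 35.7
  3010 A = 3010e-3 kA = 3.01
  70.8 kA → 70.8
Sum: 50 + 35.7 + 3.01 + 70.8 = 159.51

159.51 kA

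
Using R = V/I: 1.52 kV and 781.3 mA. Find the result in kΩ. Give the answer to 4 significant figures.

(1.52 × 10³) / (781.3 × 10⁻³) = 0.00194548 × 10⁶ Ω

1.945 kΩ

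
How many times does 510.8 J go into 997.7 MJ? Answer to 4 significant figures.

1953000

(997.7 × 10⁶) / (510.8) = 1.9532 × 10⁶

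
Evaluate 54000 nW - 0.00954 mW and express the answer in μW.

44.46 μW

In μW:
  54000 nW = 54000 × 10⁻³ μW = 54
  0.00954 mW = 0.00954 × 10³ μW = 9.54
Difference: 54 - 9.54 = 44.46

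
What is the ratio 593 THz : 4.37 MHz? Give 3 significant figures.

136000000

(593 × 10^12) / (4.37 × 10^6) = 135.7 × 10^6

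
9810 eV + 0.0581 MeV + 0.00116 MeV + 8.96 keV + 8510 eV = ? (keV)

86.54 keV

In keV:
  9810 eV = 9810 × 10^-3 keV = 9.81
  0.0581 MeV = 0.0581 × 10^3 keV = 58.1
  0.00116 MeV = 0.00116 × 10^3 keV = 1.16
  8.96 keV → 8.96
  8510 eV = 8510 × 10^-3 keV = 8.51
Sum: 9.81 + 58.1 + 1.16 + 8.96 + 8.51 = 86.54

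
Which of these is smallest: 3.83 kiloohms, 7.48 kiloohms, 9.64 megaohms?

3.83 kiloohms

3.83 kiloohms = 3830 ohms
7.48 kiloohms = 7480 ohms
9.64 megaohms = 9640000 ohms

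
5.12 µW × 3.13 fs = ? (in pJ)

5.12e-6 × 3.13e-15 = 16.0256e-21 J

0.0000000160256 pJ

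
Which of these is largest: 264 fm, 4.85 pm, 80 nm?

264 fm = 0.000000000000264 m
4.85 pm = 0.00000000000485 m
80 nm = 0.00000008 m

80 nm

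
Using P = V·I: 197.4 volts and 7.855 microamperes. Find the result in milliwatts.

197.4 × 7.855 × 10^-6 = 1550.577 × 10^-6 W

1.550577 milliwatts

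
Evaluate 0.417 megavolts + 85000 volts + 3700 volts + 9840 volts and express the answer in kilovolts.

In kilovolts:
  0.417 megavolts = 0.417 × 10^3 kilovolts = 417
  85000 volts = 85000 × 10^-3 kilovolts = 85
  3700 volts = 3700 × 10^-3 kilovolts = 3.7
  9840 volts = 9840 × 10^-3 kilovolts = 9.84
Sum: 417 + 85 + 3.7 + 9.84 = 515.54

515.54 kilovolts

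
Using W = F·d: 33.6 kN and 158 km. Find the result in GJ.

5.3088 GJ

33.6e3 × 158e3 = 5308.8e6 J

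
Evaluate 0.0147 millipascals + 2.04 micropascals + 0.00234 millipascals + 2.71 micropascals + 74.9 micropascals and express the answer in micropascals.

96.69 micropascals

In micropascals:
  0.0147 millipascals = 0.0147e3 micropascals = 14.7
  2.04 micropascals → 2.04
  0.00234 millipascals = 0.00234e3 micropascals = 2.34
  2.71 micropascals → 2.71
  74.9 micropascals → 74.9
Sum: 14.7 + 2.04 + 2.34 + 2.71 + 74.9 = 96.69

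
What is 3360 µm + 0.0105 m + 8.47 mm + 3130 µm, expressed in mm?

25.46 mm

In mm:
  3360 µm = 3360e-3 mm = 3.36
  0.0105 m = 0.0105e3 mm = 10.5
  8.47 mm → 8.47
  3130 µm = 3130e-3 mm = 3.13
Sum: 3.36 + 10.5 + 8.47 + 3.13 = 25.46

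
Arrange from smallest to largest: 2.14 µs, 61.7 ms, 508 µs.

2.14 µs < 508 µs < 61.7 ms

2.14 µs = 0.00000214 s
61.7 ms = 0.0617 s
508 µs = 0.000508 s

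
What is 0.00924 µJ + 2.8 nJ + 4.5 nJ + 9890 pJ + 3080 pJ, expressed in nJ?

In nJ:
  0.00924 µJ = 0.00924 × 10³ nJ = 9.24
  2.8 nJ → 2.8
  4.5 nJ → 4.5
  9890 pJ = 9890 × 10⁻³ nJ = 9.89
  3080 pJ = 3080 × 10⁻³ nJ = 3.08
Sum: 9.24 + 2.8 + 4.5 + 9.89 + 3.08 = 29.51

29.51 nJ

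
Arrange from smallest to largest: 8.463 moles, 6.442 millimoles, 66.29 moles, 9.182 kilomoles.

6.442 millimoles < 8.463 moles < 66.29 moles < 9.182 kilomoles

8.463 moles = 8.463 moles
6.442 millimoles = 0.006442 moles
66.29 moles = 66.29 moles
9.182 kilomoles = 9182 moles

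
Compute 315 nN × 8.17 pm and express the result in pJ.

315 × 10⁻⁹ × 8.17 × 10⁻¹² = 2573.55 × 10⁻²¹ J

0.00000257355 pJ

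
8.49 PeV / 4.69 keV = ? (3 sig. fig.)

1810000000000

(8.49 × 10^15) / (4.69 × 10^3) = 1.81 × 10^12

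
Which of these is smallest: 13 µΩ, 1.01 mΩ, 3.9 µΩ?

13 µΩ = 0.000013 Ω
1.01 mΩ = 0.00101 Ω
3.9 µΩ = 0.0000039 Ω

3.9 µΩ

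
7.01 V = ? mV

(no prefix) = 1e0, milli = 1e-3; factor is 1e3.
7.01 × 1e3 = 7010

7010 mV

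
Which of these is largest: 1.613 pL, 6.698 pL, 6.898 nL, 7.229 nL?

1.613 pL = 0.000000000001613 L
6.698 pL = 0.000000000006698 L
6.898 nL = 0.000000006898 L
7.229 nL = 0.000000007229 L

7.229 nL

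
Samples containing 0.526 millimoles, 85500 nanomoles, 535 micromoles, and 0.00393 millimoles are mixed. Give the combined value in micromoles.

In micromoles:
  0.526 millimoles = 0.526 × 10³ micromoles = 526
  85500 nanomoles = 85500 × 10⁻³ micromoles = 85.5
  535 micromoles → 535
  0.00393 millimoles = 0.00393 × 10³ micromoles = 3.93
Sum: 526 + 85.5 + 535 + 3.93 = 1150.43

1150.43 micromoles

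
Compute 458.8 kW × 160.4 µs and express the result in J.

73.59152 J

458.8 × 10³ × 160.4 × 10⁻⁶ = 73591.52 × 10⁻³ J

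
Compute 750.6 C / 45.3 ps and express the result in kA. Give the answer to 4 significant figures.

16570000000 kA

(750.6) / (45.3 × 10^-12) = 16.5695 × 10^12 A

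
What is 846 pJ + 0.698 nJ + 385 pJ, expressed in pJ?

In pJ:
  846 pJ → 846
  0.698 nJ = 0.698e3 pJ = 698
  385 pJ → 385
Sum: 846 + 698 + 385 = 1929

1929 pJ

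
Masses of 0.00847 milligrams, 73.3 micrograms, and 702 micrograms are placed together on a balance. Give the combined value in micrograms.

In micrograms:
  0.00847 milligrams = 0.00847 × 10³ micrograms = 8.47
  73.3 micrograms → 73.3
  702 micrograms → 702
Sum: 8.47 + 73.3 + 702 = 783.77

783.77 micrograms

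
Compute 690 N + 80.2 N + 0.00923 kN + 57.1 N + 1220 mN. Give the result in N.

837.75 N

In N:
  690 N → 690
  80.2 N → 80.2
  0.00923 kN = 0.00923 × 10³ N = 9.23
  57.1 N → 57.1
  1220 mN = 1220 × 10⁻³ N = 1.22
Sum: 690 + 80.2 + 9.23 + 57.1 + 1.22 = 837.75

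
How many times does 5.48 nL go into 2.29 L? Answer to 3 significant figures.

418000000

(2.29) / (5.48 × 10^-9) = 0.4179 × 10^9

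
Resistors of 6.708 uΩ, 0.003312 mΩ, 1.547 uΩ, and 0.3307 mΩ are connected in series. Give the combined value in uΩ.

342.267 uΩ

In uΩ:
  6.708 uΩ → 6.708
  0.003312 mΩ = 0.003312e3 uΩ = 3.312
  1.547 uΩ → 1.547
  0.3307 mΩ = 0.3307e3 uΩ = 330.7
Sum: 6.708 + 3.312 + 1.547 + 330.7 = 342.267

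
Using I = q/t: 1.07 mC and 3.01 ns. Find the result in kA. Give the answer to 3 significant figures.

355 kA

(1.07 × 10⁻³) / (3.01 × 10⁻⁹) = 0.35548 × 10⁶ A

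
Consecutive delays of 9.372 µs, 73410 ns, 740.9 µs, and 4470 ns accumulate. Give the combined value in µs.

In µs:
  9.372 µs → 9.372
  73410 ns = 73410e-3 µs = 73.41
  740.9 µs → 740.9
  4470 ns = 4470e-3 µs = 4.47
Sum: 9.372 + 73.41 + 740.9 + 4.47 = 828.152

828.152 µs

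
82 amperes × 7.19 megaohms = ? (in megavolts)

589.58 megavolts

82 × 7.19 × 10^6 = 589.58 × 10^6 V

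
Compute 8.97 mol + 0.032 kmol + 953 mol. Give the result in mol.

In mol:
  8.97 mol → 8.97
  0.032 kmol = 0.032 × 10^3 mol = 32
  953 mol → 953
Sum: 8.97 + 32 + 953 = 993.97

993.97 mol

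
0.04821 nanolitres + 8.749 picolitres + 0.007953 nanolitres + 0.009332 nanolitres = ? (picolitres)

74.244 picolitres

In picolitres:
  0.04821 nanolitres = 0.04821e3 picolitres = 48.21
  8.749 picolitres → 8.749
  0.007953 nanolitres = 0.007953e3 picolitres = 7.953
  0.009332 nanolitres = 0.009332e3 picolitres = 9.332
Sum: 48.21 + 8.749 + 7.953 + 9.332 = 74.244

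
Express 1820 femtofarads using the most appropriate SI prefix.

1.82 picofarads

= 1.82e-12 farads; 1e-12 is pico.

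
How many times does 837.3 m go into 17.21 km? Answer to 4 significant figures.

(17.21 × 10³) / (837.3) = 0.020554 × 10³

20.55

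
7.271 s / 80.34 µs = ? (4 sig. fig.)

(7.271) / (80.34 × 10^-6) = 0.090503 × 10^6

90500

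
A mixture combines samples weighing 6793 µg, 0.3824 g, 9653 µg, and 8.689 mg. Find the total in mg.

407.535 mg

In mg:
  6793 µg = 6793e-3 mg = 6.793
  0.3824 g = 0.3824e3 mg = 382.4
  9653 µg = 9653e-3 mg = 9.653
  8.689 mg → 8.689
Sum: 6.793 + 382.4 + 9.653 + 8.689 = 407.535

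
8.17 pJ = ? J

0.00000000000817 J

pico = 10⁻¹², (no prefix) = 10⁰; factor is 10⁻¹².
8.17 × 10⁻¹² = 0.00000000000817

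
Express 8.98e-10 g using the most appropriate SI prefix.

= 898e-12 g; 1e-12 is pico.

898 pg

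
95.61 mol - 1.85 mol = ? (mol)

93.76 mol

In mol:
  95.61 mol → 95.61
  1.85 mol → 1.85
Difference: 95.61 - 1.85 = 93.76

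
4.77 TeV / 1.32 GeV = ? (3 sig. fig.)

(4.77 × 10^12) / (1.32 × 10^9) = 3.614 × 10^3

3610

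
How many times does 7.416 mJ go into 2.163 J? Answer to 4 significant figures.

(2.163) / (7.416e-3) = 0.29167e3

291.7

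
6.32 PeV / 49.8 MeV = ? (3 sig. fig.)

127000000

(6.32 × 10¹⁵) / (49.8 × 10⁶) = 0.1269 × 10⁹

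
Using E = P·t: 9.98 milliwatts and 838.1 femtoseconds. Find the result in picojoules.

0.008364238 picojoules

9.98e-3 × 838.1e-15 = 8364.238e-18 J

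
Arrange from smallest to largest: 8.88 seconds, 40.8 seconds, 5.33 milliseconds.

5.33 milliseconds < 8.88 seconds < 40.8 seconds

8.88 seconds = 8.88 seconds
40.8 seconds = 40.8 seconds
5.33 milliseconds = 0.00533 seconds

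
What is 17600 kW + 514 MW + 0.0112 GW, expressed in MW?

542.8 MW

In MW:
  17600 kW = 17600 × 10⁻³ MW = 17.6
  514 MW → 514
  0.0112 GW = 0.0112 × 10³ MW = 11.2
Sum: 17.6 + 514 + 11.2 = 542.8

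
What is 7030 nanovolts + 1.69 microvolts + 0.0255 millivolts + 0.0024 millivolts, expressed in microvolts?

36.62 microvolts

In microvolts:
  7030 nanovolts = 7030 × 10^-3 microvolts = 7.03
  1.69 microvolts → 1.69
  0.0255 millivolts = 0.0255 × 10^3 microvolts = 25.5
  0.0024 millivolts = 0.0024 × 10^3 microvolts = 2.4
Sum: 7.03 + 1.69 + 25.5 + 2.4 = 36.62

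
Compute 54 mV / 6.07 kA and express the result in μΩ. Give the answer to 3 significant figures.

(54 × 10^-3) / (6.07 × 10^3) = 8.8962 × 10^-6 Ω

8.90 μΩ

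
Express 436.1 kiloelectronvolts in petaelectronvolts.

kilo = 10^3, peta = 10^15; factor is 10^-12.
436.1 × 10^-12 = 0.0000000004361

0.0000000004361 petaelectronvolts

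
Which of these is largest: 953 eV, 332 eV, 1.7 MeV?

953 eV = 953 eV
332 eV = 332 eV
1.7 MeV = 1700000 eV

1.7 MeV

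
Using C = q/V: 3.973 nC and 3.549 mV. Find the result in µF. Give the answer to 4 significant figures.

(3.973e-9) / (3.549e-3) = 1.11947e-6 F

1.119 µF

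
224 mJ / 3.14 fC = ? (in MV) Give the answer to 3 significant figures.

(224e-3) / (3.14e-15) = 71.338e12 V

71300000 MV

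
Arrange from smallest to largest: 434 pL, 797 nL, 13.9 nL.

434 pL < 13.9 nL < 797 nL

434 pL = 0.000000000434 L
797 nL = 0.000000797 L
13.9 nL = 0.0000000139 L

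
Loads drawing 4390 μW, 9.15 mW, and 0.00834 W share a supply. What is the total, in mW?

In mW:
  4390 μW = 4390e-3 mW = 4.39
  9.15 mW → 9.15
  0.00834 W = 0.00834e3 mW = 8.34
Sum: 4.39 + 9.15 + 8.34 = 21.88

21.88 mW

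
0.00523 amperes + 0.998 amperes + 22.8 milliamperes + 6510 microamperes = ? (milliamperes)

1032.54 milliamperes

In milliamperes:
  0.00523 amperes = 0.00523 × 10³ milliamperes = 5.23
  0.998 amperes = 0.998 × 10³ milliamperes = 998
  22.8 milliamperes → 22.8
  6510 microamperes = 6510 × 10⁻³ milliamperes = 6.51
Sum: 5.23 + 998 + 22.8 + 6.51 = 1032.54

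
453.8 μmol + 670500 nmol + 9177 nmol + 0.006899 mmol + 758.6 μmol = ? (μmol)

1898.976 μmol

In μmol:
  453.8 μmol → 453.8
  670500 nmol = 670500 × 10^-3 μmol = 670.5
  9177 nmol = 9177 × 10^-3 μmol = 9.177
  0.006899 mmol = 0.006899 × 10^3 μmol = 6.899
  758.6 μmol → 758.6
Sum: 453.8 + 670.5 + 9.177 + 6.899 + 758.6 = 1898.976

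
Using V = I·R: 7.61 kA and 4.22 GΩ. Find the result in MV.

32114200 MV

7.61 × 10³ × 4.22 × 10⁹ = 32.1142 × 10¹² V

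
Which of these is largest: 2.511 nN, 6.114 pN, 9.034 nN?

2.511 nN = 0.000000002511 N
6.114 pN = 0.000000000006114 N
9.034 nN = 0.000000009034 N

9.034 nN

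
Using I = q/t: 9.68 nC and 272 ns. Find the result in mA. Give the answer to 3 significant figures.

35.6 mA

(9.68e-9) / (272e-9) = 0.035588 A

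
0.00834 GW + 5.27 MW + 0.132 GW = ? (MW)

145.61 MW

In MW:
  0.00834 GW = 0.00834e3 MW = 8.34
  5.27 MW → 5.27
  0.132 GW = 0.132e3 MW = 132
Sum: 8.34 + 5.27 + 132 = 145.61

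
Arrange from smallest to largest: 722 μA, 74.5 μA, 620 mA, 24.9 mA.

722 μA = 0.000722 A
74.5 μA = 0.0000745 A
620 mA = 0.62 A
24.9 mA = 0.0249 A

74.5 μA < 722 μA < 24.9 mA < 620 mA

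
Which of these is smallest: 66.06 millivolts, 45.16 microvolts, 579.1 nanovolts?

579.1 nanovolts

66.06 millivolts = 0.06606 volts
45.16 microvolts = 0.00004516 volts
579.1 nanovolts = 0.0000005791 volts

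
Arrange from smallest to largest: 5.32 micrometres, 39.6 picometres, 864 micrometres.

39.6 picometres < 5.32 micrometres < 864 micrometres

5.32 micrometres = 0.00000532 metres
39.6 picometres = 0.0000000000396 metres
864 micrometres = 0.000864 metres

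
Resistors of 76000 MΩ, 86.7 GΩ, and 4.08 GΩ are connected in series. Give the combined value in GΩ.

In GΩ:
  76000 MΩ = 76000 × 10^-3 GΩ = 76
  86.7 GΩ → 86.7
  4.08 GΩ → 4.08
Sum: 76 + 86.7 + 4.08 = 166.78

166.78 GΩ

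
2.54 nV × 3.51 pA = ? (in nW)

0.0000000000089154 nW

2.54 × 10⁻⁹ × 3.51 × 10⁻¹² = 8.9154 × 10⁻²¹ W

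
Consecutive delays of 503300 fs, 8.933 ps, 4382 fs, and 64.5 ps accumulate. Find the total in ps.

581.115 ps

In ps:
  503300 fs = 503300e-3 ps = 503.3
  8.933 ps → 8.933
  4382 fs = 4382e-3 ps = 4.382
  64.5 ps → 64.5
Sum: 503.3 + 8.933 + 4.382 + 64.5 = 581.115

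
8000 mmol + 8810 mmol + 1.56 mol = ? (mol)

In mol:
  8000 mmol = 8000 × 10^-3 mol = 8
  8810 mmol = 8810 × 10^-3 mol = 8.81
  1.56 mol → 1.56
Sum: 8 + 8.81 + 1.56 = 18.37

18.37 mol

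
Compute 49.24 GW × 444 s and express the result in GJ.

21862.56 GJ

49.24e9 × 444 = 21862.56e9 J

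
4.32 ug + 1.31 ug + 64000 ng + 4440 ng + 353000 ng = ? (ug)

427.07 ug

In ug:
  4.32 ug → 4.32
  1.31 ug → 1.31
  64000 ng = 64000 × 10^-3 ug = 64
  4440 ng = 4440 × 10^-3 ug = 4.44
  353000 ng = 353000 × 10^-3 ug = 353
Sum: 4.32 + 1.31 + 64 + 4.44 + 353 = 427.07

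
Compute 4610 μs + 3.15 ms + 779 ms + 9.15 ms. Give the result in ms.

In ms:
  4610 μs = 4610 × 10^-3 ms = 4.61
  3.15 ms → 3.15
  779 ms → 779
  9.15 ms → 9.15
Sum: 4.61 + 3.15 + 779 + 9.15 = 795.91

795.91 ms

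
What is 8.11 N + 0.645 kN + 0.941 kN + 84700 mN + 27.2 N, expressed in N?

1706.01 N

In N:
  8.11 N → 8.11
  0.645 kN = 0.645 × 10³ N = 645
  0.941 kN = 0.941 × 10³ N = 941
  84700 mN = 84700 × 10⁻³ N = 84.7
  27.2 N → 27.2
Sum: 8.11 + 645 + 941 + 84.7 + 27.2 = 1706.01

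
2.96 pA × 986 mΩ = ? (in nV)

0.00291856 nV

2.96e-12 × 986e-3 = 2918.56e-15 V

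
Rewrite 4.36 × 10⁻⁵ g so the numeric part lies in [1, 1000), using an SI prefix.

= 43.6 × 10⁻⁶ g; 10⁻⁶ is micro.

43.6 ug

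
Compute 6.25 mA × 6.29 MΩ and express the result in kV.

39.3125 kV

6.25e-3 × 6.29e6 = 39.3125e3 V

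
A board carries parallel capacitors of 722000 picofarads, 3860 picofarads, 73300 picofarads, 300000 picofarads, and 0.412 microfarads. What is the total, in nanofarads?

1511.16 nanofarads

In nanofarads:
  722000 picofarads = 722000 × 10^-3 nanofarads = 722
  3860 picofarads = 3860 × 10^-3 nanofarads = 3.86
  73300 picofarads = 73300 × 10^-3 nanofarads = 73.3
  300000 picofarads = 300000 × 10^-3 nanofarads = 300
  0.412 microfarads = 0.412 × 10^3 nanofarads = 412
Sum: 722 + 3.86 + 73.3 + 300 + 412 = 1511.16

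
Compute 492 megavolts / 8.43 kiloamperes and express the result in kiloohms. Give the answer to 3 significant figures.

58.4 kiloohms

(492 × 10⁶) / (8.43 × 10³) = 58.363 × 10³ Ω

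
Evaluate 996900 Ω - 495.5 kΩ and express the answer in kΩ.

501.4 kΩ

In kΩ:
  996900 Ω = 996900 × 10⁻³ kΩ = 996.9
  495.5 kΩ → 495.5
Difference: 996.9 - 495.5 = 501.4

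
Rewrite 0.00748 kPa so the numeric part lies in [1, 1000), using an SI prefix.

= 7.48 Pa; mantissa already in [1, 1000).

7.48 Pa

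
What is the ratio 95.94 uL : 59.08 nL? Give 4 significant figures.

1624

(95.94 × 10^-6) / (59.08 × 10^-9) = 1.6239 × 10^3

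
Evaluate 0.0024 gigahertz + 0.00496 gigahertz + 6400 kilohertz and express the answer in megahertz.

13.76 megahertz

In megahertz:
  0.0024 gigahertz = 0.0024 × 10^3 megahertz = 2.4
  0.00496 gigahertz = 0.00496 × 10^3 megahertz = 4.96
  6400 kilohertz = 6400 × 10^-3 megahertz = 6.4
Sum: 2.4 + 4.96 + 6.4 = 13.76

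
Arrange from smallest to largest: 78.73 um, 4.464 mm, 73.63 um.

73.63 um < 78.73 um < 4.464 mm

78.73 um = 0.00007873 m
4.464 mm = 0.004464 m
73.63 um = 0.00007363 m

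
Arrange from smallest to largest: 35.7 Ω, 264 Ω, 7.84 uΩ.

35.7 Ω = 35.7 Ω
264 Ω = 264 Ω
7.84 uΩ = 0.00000784 Ω

7.84 uΩ < 35.7 Ω < 264 Ω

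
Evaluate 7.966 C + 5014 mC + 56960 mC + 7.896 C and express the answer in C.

77.836 C

In C:
  7.966 C → 7.966
  5014 mC = 5014 × 10^-3 C = 5.014
  56960 mC = 56960 × 10^-3 C = 56.96
  7.896 C → 7.896
Sum: 7.966 + 5.014 + 56.96 + 7.896 = 77.836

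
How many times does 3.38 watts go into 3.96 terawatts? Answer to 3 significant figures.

(3.96 × 10^12) / (3.38) = 1.172 × 10^12

1170000000000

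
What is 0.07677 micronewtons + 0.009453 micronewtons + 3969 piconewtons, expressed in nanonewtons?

90.192 nanonewtons

In nanonewtons:
  0.07677 micronewtons = 0.07677 × 10³ nanonewtons = 76.77
  0.009453 micronewtons = 0.009453 × 10³ nanonewtons = 9.453
  3969 piconewtons = 3969 × 10⁻³ nanonewtons = 3.969
Sum: 76.77 + 9.453 + 3.969 = 90.192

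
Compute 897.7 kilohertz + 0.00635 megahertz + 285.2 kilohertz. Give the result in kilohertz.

1189.25 kilohertz

In kilohertz:
  897.7 kilohertz → 897.7
  0.00635 megahertz = 0.00635 × 10³ kilohertz = 6.35
  285.2 kilohertz → 285.2
Sum: 897.7 + 6.35 + 285.2 = 1189.25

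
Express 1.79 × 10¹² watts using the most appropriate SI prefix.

1.79 terawatts

= 1.79 × 10¹² watts; 10¹² is tera.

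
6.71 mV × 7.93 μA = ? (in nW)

6.71e-3 × 7.93e-6 = 53.2103e-9 W

53.2103 nW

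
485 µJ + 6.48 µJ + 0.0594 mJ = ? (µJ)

550.88 µJ

In µJ:
  485 µJ → 485
  6.48 µJ → 6.48
  0.0594 mJ = 0.0594 × 10^3 µJ = 59.4
Sum: 485 + 6.48 + 59.4 = 550.88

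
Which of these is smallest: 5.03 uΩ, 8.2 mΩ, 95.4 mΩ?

5.03 uΩ = 0.00000503 Ω
8.2 mΩ = 0.0082 Ω
95.4 mΩ = 0.0954 Ω

5.03 uΩ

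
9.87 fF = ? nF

0.00000987 nF

femto = 10^-15, nano = 10^-9; factor is 10^-6.
9.87 × 10^-6 = 0.00000987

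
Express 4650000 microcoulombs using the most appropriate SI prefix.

= 4.65 coulombs; mantissa already in [1, 1000).

4.65 coulombs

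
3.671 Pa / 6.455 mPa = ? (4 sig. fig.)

568.7

(3.671) / (6.455e-3) = 0.56871e3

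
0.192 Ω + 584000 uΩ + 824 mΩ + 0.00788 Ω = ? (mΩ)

In mΩ:
  0.192 Ω = 0.192 × 10^3 mΩ = 192
  584000 uΩ = 584000 × 10^-3 mΩ = 584
  824 mΩ → 824
  0.00788 Ω = 0.00788 × 10^3 mΩ = 7.88
Sum: 192 + 584 + 824 + 7.88 = 1607.88

1607.88 mΩ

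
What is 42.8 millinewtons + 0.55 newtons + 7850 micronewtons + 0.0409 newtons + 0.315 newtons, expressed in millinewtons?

In millinewtons:
  42.8 millinewtons → 42.8
  0.55 newtons = 0.55 × 10^3 millinewtons = 550
  7850 micronewtons = 7850 × 10^-3 millinewtons = 7.85
  0.0409 newtons = 0.0409 × 10^3 millinewtons = 40.9
  0.315 newtons = 0.315 × 10^3 millinewtons = 315
Sum: 42.8 + 550 + 7.85 + 40.9 + 315 = 956.55

956.55 millinewtons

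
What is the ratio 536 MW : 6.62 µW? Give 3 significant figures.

81000000000000

(536 × 10^6) / (6.62 × 10^-6) = 80.97 × 10^12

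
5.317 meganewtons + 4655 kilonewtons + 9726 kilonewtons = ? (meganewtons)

19.698 meganewtons

In meganewtons:
  5.317 meganewtons → 5.317
  4655 kilonewtons = 4655 × 10^-3 meganewtons = 4.655
  9726 kilonewtons = 9726 × 10^-3 meganewtons = 9.726
Sum: 5.317 + 4.655 + 9.726 = 19.698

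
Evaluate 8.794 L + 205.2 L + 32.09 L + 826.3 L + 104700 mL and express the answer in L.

In L:
  8.794 L → 8.794
  205.2 L → 205.2
  32.09 L → 32.09
  826.3 L → 826.3
  104700 mL = 104700e-3 L = 104.7
Sum: 8.794 + 205.2 + 32.09 + 826.3 + 104.7 = 1177.084

1177.084 L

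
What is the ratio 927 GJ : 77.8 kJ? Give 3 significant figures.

(927e9) / (77.8e3) = 11.92e6

11900000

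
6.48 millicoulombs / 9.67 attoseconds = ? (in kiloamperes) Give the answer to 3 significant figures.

(6.48 × 10⁻³) / (9.67 × 10⁻¹⁸) = 0.67011 × 10¹⁵ A

670000000000 kiloamperes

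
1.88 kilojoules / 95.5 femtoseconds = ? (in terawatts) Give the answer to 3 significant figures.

19700 terawatts

(1.88e3) / (95.5e-15) = 0.019686e18 W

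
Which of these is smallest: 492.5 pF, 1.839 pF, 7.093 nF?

492.5 pF = 0.0000000004925 F
1.839 pF = 0.000000000001839 F
7.093 nF = 0.000000007093 F

1.839 pF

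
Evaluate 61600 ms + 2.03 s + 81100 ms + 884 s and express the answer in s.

1028.73 s

In s:
  61600 ms = 61600e-3 s = 61.6
  2.03 s → 2.03
  81100 ms = 81100e-3 s = 81.1
  884 s → 884
Sum: 61.6 + 2.03 + 81.1 + 884 = 1028.73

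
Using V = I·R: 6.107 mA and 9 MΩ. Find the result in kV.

6.107e-3 × 9e6 = 54.963e3 V

54.963 kV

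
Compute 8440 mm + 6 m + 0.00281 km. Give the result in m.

17.25 m

In m:
  8440 mm = 8440e-3 m = 8.44
  6 m → 6
  0.00281 km = 0.00281e3 m = 2.81
Sum: 8.44 + 6 + 2.81 = 17.25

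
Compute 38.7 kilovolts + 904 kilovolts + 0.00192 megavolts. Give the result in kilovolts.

In kilovolts:
  38.7 kilovolts → 38.7
  904 kilovolts → 904
  0.00192 megavolts = 0.00192 × 10³ kilovolts = 1.92
Sum: 38.7 + 904 + 1.92 = 944.62

944.62 kilovolts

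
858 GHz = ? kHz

giga = 1e9, kilo = 1e3; factor is 1e6.
858 × 1e6 = 858000000

858000000 kHz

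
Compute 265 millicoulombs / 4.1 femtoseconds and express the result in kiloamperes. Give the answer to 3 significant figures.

(265e-3) / (4.1e-15) = 64.634e12 A

64600000000 kiloamperes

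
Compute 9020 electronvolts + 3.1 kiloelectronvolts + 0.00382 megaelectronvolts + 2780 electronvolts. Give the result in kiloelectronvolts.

18.72 kiloelectronvolts

In kiloelectronvolts:
  9020 electronvolts = 9020 × 10⁻³ kiloelectronvolts = 9.02
  3.1 kiloelectronvolts → 3.1
  0.00382 megaelectronvolts = 0.00382 × 10³ kiloelectronvolts = 3.82
  2780 electronvolts = 2780 × 10⁻³ kiloelectronvolts = 2.78
Sum: 9.02 + 3.1 + 3.82 + 2.78 = 18.72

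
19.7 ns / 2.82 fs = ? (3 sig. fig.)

(19.7 × 10^-9) / (2.82 × 10^-15) = 6.986 × 10^6

6990000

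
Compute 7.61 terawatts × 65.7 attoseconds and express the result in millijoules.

7.61 × 10^12 × 65.7 × 10^-18 = 499.977 × 10^-6 J

0.499977 millijoules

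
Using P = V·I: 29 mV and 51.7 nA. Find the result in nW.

29e-3 × 51.7e-9 = 1499.3e-12 W

1.4993 nW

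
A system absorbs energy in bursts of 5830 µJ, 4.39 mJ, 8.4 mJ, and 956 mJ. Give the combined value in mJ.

974.62 mJ

In mJ:
  5830 µJ = 5830 × 10⁻³ mJ = 5.83
  4.39 mJ → 4.39
  8.4 mJ → 8.4
  956 mJ → 956
Sum: 5.83 + 4.39 + 8.4 + 956 = 974.62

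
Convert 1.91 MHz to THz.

0.00000191 THz

mega = 1e6, tera = 1e12; factor is 1e-6.
1.91 × 1e-6 = 0.00000191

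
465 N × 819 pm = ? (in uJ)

0.380835 uJ

465 × 819 × 10⁻¹² = 380835 × 10⁻¹² J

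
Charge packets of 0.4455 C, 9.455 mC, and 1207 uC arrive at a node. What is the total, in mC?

456.162 mC

In mC:
  0.4455 C = 0.4455 × 10^3 mC = 445.5
  9.455 mC → 9.455
  1207 uC = 1207 × 10^-3 mC = 1.207
Sum: 445.5 + 9.455 + 1.207 = 456.162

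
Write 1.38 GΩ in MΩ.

1380 MΩ

giga = 10^9, mega = 10^6; factor is 10^3.
1.38 × 10^3 = 1380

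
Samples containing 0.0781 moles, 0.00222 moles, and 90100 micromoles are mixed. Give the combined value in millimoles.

In millimoles:
  0.0781 moles = 0.0781e3 millimoles = 78.1
  0.00222 moles = 0.00222e3 millimoles = 2.22
  90100 micromoles = 90100e-3 millimoles = 90.1
Sum: 78.1 + 2.22 + 90.1 = 170.42

170.42 millimoles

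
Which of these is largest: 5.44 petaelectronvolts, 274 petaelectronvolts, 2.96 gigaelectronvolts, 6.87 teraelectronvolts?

5.44 petaelectronvolts = 5440000000000000 electronvolts
274 petaelectronvolts = 274000000000000000 electronvolts
2.96 gigaelectronvolts = 2960000000 electronvolts
6.87 teraelectronvolts = 6870000000000 electronvolts

274 petaelectronvolts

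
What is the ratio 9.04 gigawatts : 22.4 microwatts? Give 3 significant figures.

404000000000000

(9.04e9) / (22.4e-6) = 0.4036e15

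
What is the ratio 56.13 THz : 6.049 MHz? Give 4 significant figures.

9279000

(56.13 × 10¹²) / (6.049 × 10⁶) = 9.2792 × 10⁶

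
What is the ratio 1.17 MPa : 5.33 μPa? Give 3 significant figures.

(1.17 × 10⁶) / (5.33 × 10⁻⁶) = 0.2195 × 10¹²

220000000000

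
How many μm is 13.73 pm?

0.00001373 μm

pico = 10⁻¹², micro = 10⁻⁶; factor is 10⁻⁶.
13.73 × 10⁻⁶ = 0.00001373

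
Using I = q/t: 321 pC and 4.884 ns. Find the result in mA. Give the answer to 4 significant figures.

(321e-12) / (4.884e-9) = 65.7248e-3 A

65.72 mA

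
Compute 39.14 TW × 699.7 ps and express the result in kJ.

39.14 × 10¹² × 699.7 × 10⁻¹² = 27386.258 J

27.386258 kJ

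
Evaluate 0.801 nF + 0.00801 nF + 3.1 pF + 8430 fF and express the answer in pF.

In pF:
  0.801 nF = 0.801e3 pF = 801
  0.00801 nF = 0.00801e3 pF = 8.01
  3.1 pF → 3.1
  8430 fF = 8430e-3 pF = 8.43
Sum: 801 + 8.01 + 3.1 + 8.43 = 820.54

820.54 pF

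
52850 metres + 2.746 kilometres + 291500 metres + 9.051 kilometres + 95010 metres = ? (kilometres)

451.157 kilometres

In kilometres:
  52850 metres = 52850 × 10⁻³ kilometres = 52.85
  2.746 kilometres → 2.746
  291500 metres = 291500 × 10⁻³ kilometres = 291.5
  9.051 kilometres → 9.051
  95010 metres = 95010 × 10⁻³ kilometres = 95.01
Sum: 52.85 + 2.746 + 291.5 + 9.051 + 95.01 = 451.157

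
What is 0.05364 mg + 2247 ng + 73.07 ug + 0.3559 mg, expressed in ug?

484.857 ug

In ug:
  0.05364 mg = 0.05364 × 10³ ug = 53.64
  2247 ng = 2247 × 10⁻³ ug = 2.247
  73.07 ug → 73.07
  0.3559 mg = 0.3559 × 10³ ug = 355.9
Sum: 53.64 + 2.247 + 73.07 + 355.9 = 484.857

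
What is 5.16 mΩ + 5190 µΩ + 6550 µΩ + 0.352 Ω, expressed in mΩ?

In mΩ:
  5.16 mΩ → 5.16
  5190 µΩ = 5190e-3 mΩ = 5.19
  6550 µΩ = 6550e-3 mΩ = 6.55
  0.352 Ω = 0.352e3 mΩ = 352
Sum: 5.16 + 5.19 + 6.55 + 352 = 368.9

368.9 mΩ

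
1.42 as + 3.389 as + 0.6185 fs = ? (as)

623.309 as

In as:
  1.42 as → 1.42
  3.389 as → 3.389
  0.6185 fs = 0.6185 × 10^3 as = 618.5
Sum: 1.42 + 3.389 + 618.5 = 623.309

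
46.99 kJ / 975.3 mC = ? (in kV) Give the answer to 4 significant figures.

(46.99 × 10³) / (975.3 × 10⁻³) = 0.04818 × 10⁶ V

48.18 kV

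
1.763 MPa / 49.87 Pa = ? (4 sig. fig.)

35350

(1.763 × 10^6) / (49.87) = 0.035352 × 10^6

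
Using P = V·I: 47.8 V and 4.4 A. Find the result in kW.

0.21032 kW

47.8 × 4.4 = 210.32 W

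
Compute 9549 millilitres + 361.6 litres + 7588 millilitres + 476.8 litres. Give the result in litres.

855.537 litres

In litres:
  9549 millilitres = 9549e-3 litres = 9.549
  361.6 litres → 361.6
  7588 millilitres = 7588e-3 litres = 7.588
  476.8 litres → 476.8
Sum: 9.549 + 361.6 + 7.588 + 476.8 = 855.537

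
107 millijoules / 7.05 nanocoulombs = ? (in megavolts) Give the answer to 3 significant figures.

15.2 megavolts

(107e-3) / (7.05e-9) = 15.177e6 V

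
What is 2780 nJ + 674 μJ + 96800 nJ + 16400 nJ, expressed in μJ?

In μJ:
  2780 nJ = 2780 × 10⁻³ μJ = 2.78
  674 μJ → 674
  96800 nJ = 96800 × 10⁻³ μJ = 96.8
  16400 nJ = 16400 × 10⁻³ μJ = 16.4
Sum: 2.78 + 674 + 96.8 + 16.4 = 789.98

789.98 μJ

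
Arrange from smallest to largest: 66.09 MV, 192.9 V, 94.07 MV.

66.09 MV = 66090000 V
192.9 V = 192.9 V
94.07 MV = 94070000 V

192.9 V < 66.09 MV < 94.07 MV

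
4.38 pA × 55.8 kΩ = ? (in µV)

0.244404 µV

4.38 × 10^-12 × 55.8 × 10^3 = 244.404 × 10^-9 V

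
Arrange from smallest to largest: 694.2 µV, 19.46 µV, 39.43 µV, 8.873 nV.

8.873 nV < 19.46 µV < 39.43 µV < 694.2 µV

694.2 µV = 0.0006942 V
19.46 µV = 0.00001946 V
39.43 µV = 0.00003943 V
8.873 nV = 0.000000008873 V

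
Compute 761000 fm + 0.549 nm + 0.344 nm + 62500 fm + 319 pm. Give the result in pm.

In pm:
  761000 fm = 761000e-3 pm = 761
  0.549 nm = 0.549e3 pm = 549
  0.344 nm = 0.344e3 pm = 344
  62500 fm = 62500e-3 pm = 62.5
  319 pm → 319
Sum: 761 + 549 + 344 + 62.5 + 319 = 2035.5

2035.5 pm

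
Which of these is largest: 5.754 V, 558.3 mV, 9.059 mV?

5.754 V

5.754 V = 5.754 V
558.3 mV = 0.5583 V
9.059 mV = 0.009059 V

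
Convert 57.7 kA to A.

57700 A

kilo = 10³, (no prefix) = 10⁰; factor is 10³.
57.7 × 10³ = 57700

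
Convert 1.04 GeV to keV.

1040000 keV

giga = 10⁹, kilo = 10³; factor is 10⁶.
1.04 × 10⁶ = 1040000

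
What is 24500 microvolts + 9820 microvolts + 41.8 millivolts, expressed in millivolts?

76.12 millivolts

In millivolts:
  24500 microvolts = 24500 × 10⁻³ millivolts = 24.5
  9820 microvolts = 9820 × 10⁻³ millivolts = 9.82
  41.8 millivolts → 41.8
Sum: 24.5 + 9.82 + 41.8 = 76.12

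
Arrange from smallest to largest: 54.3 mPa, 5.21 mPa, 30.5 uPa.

54.3 mPa = 0.0543 Pa
5.21 mPa = 0.00521 Pa
30.5 uPa = 0.0000305 Pa

30.5 uPa < 5.21 mPa < 54.3 mPa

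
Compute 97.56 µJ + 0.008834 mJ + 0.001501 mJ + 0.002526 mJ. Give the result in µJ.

In µJ:
  97.56 µJ → 97.56
  0.008834 mJ = 0.008834e3 µJ = 8.834
  0.001501 mJ = 0.001501e3 µJ = 1.501
  0.002526 mJ = 0.002526e3 µJ = 2.526
Sum: 97.56 + 8.834 + 1.501 + 2.526 = 110.421

110.421 µJ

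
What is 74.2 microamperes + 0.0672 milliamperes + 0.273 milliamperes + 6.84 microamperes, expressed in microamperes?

421.24 microamperes

In microamperes:
  74.2 microamperes → 74.2
  0.0672 milliamperes = 0.0672 × 10³ microamperes = 67.2
  0.273 milliamperes = 0.273 × 10³ microamperes = 273
  6.84 microamperes → 6.84
Sum: 74.2 + 67.2 + 273 + 6.84 = 421.24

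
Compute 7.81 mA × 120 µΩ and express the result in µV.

0.9372 µV

7.81e-3 × 120e-6 = 937.2e-9 V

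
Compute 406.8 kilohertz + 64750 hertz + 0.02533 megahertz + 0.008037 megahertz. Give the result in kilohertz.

In kilohertz:
  406.8 kilohertz → 406.8
  64750 hertz = 64750 × 10^-3 kilohertz = 64.75
  0.02533 megahertz = 0.02533 × 10^3 kilohertz = 25.33
  0.008037 megahertz = 0.008037 × 10^3 kilohertz = 8.037
Sum: 406.8 + 64.75 + 25.33 + 8.037 = 504.917

504.917 kilohertz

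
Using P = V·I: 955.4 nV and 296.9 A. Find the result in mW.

0.28365826 mW

955.4 × 10⁻⁹ × 296.9 = 283658.26 × 10⁻⁹ W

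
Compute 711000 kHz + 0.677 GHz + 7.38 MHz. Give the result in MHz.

In MHz:
  711000 kHz = 711000 × 10⁻³ MHz = 711
  0.677 GHz = 0.677 × 10³ MHz = 677
  7.38 MHz → 7.38
Sum: 711 + 677 + 7.38 = 1395.38

1395.38 MHz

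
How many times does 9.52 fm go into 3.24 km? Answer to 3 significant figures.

340000000000000000

(3.24 × 10^3) / (9.52 × 10^-15) = 0.3403 × 10^18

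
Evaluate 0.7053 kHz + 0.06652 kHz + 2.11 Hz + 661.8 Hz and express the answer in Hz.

1435.73 Hz

In Hz:
  0.7053 kHz = 0.7053 × 10³ Hz = 705.3
  0.06652 kHz = 0.06652 × 10³ Hz = 66.52
  2.11 Hz → 2.11
  661.8 Hz → 661.8
Sum: 705.3 + 66.52 + 2.11 + 661.8 = 1435.73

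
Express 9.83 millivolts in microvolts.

9830 microvolts

milli = 10⁻³, micro = 10⁻⁶; factor is 10³.
9.83 × 10³ = 9830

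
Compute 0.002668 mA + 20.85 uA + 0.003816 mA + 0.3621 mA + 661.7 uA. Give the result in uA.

1051.134 uA

In uA:
  0.002668 mA = 0.002668 × 10³ uA = 2.668
  20.85 uA → 20.85
  0.003816 mA = 0.003816 × 10³ uA = 3.816
  0.3621 mA = 0.3621 × 10³ uA = 362.1
  661.7 uA → 661.7
Sum: 2.668 + 20.85 + 3.816 + 362.1 + 661.7 = 1051.134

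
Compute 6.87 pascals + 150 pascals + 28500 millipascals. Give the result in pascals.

185.37 pascals

In pascals:
  6.87 pascals → 6.87
  150 pascals → 150
  28500 millipascals = 28500e-3 pascals = 28.5
Sum: 6.87 + 150 + 28.5 = 185.37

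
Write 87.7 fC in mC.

0.0000000000877 mC

femto = 1e-15, milli = 1e-3; factor is 1e-12.
87.7 × 1e-12 = 0.0000000000877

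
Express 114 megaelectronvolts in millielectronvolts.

mega = 10⁶, milli = 10⁻³; factor is 10⁹.
114 × 10⁹ = 114000000000

114000000000 millielectronvolts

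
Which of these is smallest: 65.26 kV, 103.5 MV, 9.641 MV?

65.26 kV

65.26 kV = 65260 V
103.5 MV = 103500000 V
9.641 MV = 9641000 V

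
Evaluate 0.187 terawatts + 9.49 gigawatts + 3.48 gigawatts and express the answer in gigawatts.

In gigawatts:
  0.187 terawatts = 0.187e3 gigawatts = 187
  9.49 gigawatts → 9.49
  3.48 gigawatts → 3.48
Sum: 187 + 9.49 + 3.48 = 199.97

199.97 gigawatts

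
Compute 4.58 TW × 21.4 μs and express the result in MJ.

98.012 MJ

4.58 × 10¹² × 21.4 × 10⁻⁶ = 98.012 × 10⁶ J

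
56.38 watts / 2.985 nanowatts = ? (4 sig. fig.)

(56.38) / (2.985 × 10^-9) = 18.888 × 10^9

18890000000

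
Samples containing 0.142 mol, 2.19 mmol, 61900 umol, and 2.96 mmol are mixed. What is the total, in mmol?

In mmol:
  0.142 mol = 0.142 × 10^3 mmol = 142
  2.19 mmol → 2.19
  61900 umol = 61900 × 10^-3 mmol = 61.9
  2.96 mmol → 2.96
Sum: 142 + 2.19 + 61.9 + 2.96 = 209.05

209.05 mmol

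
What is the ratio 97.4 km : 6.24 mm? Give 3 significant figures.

15600000

(97.4 × 10³) / (6.24 × 10⁻³) = 15.61 × 10⁶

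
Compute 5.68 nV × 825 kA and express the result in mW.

4.686 mW

5.68 × 10⁻⁹ × 825 × 10³ = 4686 × 10⁻⁶ W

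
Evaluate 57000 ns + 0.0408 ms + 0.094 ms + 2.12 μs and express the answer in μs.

193.92 μs

In μs:
  57000 ns = 57000 × 10^-3 μs = 57
  0.0408 ms = 0.0408 × 10^3 μs = 40.8
  0.094 ms = 0.094 × 10^3 μs = 94
  2.12 μs → 2.12
Sum: 57 + 40.8 + 94 + 2.12 = 193.92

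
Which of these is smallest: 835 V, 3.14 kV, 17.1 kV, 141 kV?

835 V

835 V = 835 V
3.14 kV = 3140 V
17.1 kV = 17100 V
141 kV = 141000 V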